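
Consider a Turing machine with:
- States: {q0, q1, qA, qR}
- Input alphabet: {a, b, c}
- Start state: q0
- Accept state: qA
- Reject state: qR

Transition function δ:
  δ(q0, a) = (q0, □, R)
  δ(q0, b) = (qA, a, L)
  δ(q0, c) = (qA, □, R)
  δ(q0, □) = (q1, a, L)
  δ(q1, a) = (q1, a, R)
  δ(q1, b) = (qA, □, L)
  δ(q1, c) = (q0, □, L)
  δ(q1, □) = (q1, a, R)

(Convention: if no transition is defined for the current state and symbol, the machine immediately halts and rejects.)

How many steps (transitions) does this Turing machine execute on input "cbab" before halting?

Execution trace:
Initial: [q0]cbab
Step 1: δ(q0, c) = (qA, □, R) → □[qA]bab

The machine reaches the accept state qA and halts.

The machine executed 1 step before halting.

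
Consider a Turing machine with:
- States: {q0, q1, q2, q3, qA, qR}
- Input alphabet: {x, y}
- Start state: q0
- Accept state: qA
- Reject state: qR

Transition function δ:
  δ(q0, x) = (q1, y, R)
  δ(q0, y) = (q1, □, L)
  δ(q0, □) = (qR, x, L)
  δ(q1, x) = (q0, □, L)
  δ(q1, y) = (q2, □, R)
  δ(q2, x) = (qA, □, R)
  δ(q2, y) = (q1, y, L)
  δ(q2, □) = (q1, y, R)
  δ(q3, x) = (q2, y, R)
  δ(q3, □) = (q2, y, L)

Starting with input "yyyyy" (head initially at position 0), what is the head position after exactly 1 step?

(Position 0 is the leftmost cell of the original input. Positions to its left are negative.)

Execution trace (head position shown):
Step 0: [q0]yyyyy  (head at position 0)
Step 1: move left → [q1]□□yyyy  (head at position -1)

After 1 step, the head is at position -1.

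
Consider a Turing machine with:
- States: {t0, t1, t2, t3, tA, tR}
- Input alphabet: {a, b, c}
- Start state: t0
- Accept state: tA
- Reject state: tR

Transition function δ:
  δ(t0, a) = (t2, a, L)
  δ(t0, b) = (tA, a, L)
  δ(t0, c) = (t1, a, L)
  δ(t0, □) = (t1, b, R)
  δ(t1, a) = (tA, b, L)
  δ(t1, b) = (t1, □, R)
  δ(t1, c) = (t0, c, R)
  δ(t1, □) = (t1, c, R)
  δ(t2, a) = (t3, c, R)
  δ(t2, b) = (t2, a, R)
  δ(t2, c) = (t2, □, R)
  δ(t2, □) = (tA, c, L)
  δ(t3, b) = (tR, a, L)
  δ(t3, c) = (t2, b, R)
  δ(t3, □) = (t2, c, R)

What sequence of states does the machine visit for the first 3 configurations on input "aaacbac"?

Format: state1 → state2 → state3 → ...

Execution trace:
Initial: [t0]aaacbac
Step 1: δ(t0, a) = (t2, a, L) → [t2]□aaacbac
Step 2: δ(t2, □) = (tA, c, L) → [tA]□caaacbac

The machine reaches the accept state tA and halts.

State sequence: t0 → t2 → tA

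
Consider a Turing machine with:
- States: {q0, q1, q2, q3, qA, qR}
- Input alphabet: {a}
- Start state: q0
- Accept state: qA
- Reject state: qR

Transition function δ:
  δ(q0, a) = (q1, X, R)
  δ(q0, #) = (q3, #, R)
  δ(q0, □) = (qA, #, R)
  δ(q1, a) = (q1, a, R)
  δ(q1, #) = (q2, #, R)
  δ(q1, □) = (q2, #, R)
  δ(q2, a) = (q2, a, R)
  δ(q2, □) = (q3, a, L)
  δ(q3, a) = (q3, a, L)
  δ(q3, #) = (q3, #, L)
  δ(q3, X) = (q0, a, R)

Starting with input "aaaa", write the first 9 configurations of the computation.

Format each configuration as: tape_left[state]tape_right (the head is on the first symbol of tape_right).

Transitions applied:
Step 1: δ(q0, a) = (q1, X, R)
Step 2: δ(q1, a) = (q1, a, R)
Step 3: δ(q1, a) = (q1, a, R)
Step 4: δ(q1, a) = (q1, a, R)
Step 5: δ(q1, □) = (q2, #, R)
Step 6: δ(q2, □) = (q3, a, L)
Step 7: δ(q3, #) = (q3, #, L)
Step 8: δ(q3, a) = (q3, a, L)

The first 9 configurations are:
[q0]aaaa ⊢ X[q1]aaa ⊢ Xa[q1]aa ⊢ Xaa[q1]a ⊢ Xaaa[q1]□ ⊢ Xaaa#[q2]□ ⊢ Xaaa[q3]#a ⊢ Xaa[q3]a#a ⊢ Xa[q3]aa#a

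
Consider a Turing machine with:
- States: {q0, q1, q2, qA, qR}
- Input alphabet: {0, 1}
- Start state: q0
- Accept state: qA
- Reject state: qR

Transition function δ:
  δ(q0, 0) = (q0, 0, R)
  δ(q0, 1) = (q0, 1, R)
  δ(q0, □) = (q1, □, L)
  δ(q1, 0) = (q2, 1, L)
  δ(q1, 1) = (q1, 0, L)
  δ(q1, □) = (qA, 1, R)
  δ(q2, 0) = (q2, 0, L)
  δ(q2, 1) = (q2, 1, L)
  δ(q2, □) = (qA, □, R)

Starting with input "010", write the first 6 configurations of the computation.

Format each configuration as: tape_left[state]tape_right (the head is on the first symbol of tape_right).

Transitions applied:
Step 1: δ(q0, 0) = (q0, 0, R)
Step 2: δ(q0, 1) = (q0, 1, R)
Step 3: δ(q0, 0) = (q0, 0, R)
Step 4: δ(q0, □) = (q1, □, L)
Step 5: δ(q1, 0) = (q2, 1, L)

The first 6 configurations are:
[q0]010 ⊢ 0[q0]10 ⊢ 01[q0]0 ⊢ 010[q0]□ ⊢ 01[q1]0□ ⊢ 0[q2]11□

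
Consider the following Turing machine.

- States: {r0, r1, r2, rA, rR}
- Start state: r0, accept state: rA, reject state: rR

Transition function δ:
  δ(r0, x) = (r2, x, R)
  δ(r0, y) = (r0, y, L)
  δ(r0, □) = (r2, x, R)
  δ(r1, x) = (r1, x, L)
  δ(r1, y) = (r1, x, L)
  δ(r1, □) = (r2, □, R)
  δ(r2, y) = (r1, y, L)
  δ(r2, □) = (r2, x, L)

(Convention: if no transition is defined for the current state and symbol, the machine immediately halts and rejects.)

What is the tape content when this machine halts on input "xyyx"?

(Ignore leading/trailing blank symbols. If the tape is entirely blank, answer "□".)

Execution trace:
Initial: [r0]xyyx
Step 1: δ(r0, x) = (r2, x, R) → x[r2]yyx
Step 2: δ(r2, y) = (r1, y, L) → [r1]xyyx
Step 3: δ(r1, x) = (r1, x, L) → [r1]□xyyx
Step 4: δ(r1, □) = (r2, □, R) → □[r2]xyyx

No transition is defined for δ(r2, x). By convention the machine halts and rejects.

Final tape (ignoring leading/trailing blanks): xyyx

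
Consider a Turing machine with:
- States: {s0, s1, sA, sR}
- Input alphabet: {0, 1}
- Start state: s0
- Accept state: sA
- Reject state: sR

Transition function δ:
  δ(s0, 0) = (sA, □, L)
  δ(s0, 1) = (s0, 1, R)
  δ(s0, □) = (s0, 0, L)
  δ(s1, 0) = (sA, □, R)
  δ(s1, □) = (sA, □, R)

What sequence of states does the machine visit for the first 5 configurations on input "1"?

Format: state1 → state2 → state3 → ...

Execution trace:
Initial: [s0]1
Step 1: δ(s0, 1) = (s0, 1, R) → 1[s0]□
Step 2: δ(s0, □) = (s0, 0, L) → [s0]10
Step 3: δ(s0, 1) = (s0, 1, R) → 1[s0]0
Step 4: δ(s0, 0) = (sA, □, L) → [sA]1□

The machine reaches the accept state sA and halts.

State sequence: s0 → s0 → s0 → s0 → sA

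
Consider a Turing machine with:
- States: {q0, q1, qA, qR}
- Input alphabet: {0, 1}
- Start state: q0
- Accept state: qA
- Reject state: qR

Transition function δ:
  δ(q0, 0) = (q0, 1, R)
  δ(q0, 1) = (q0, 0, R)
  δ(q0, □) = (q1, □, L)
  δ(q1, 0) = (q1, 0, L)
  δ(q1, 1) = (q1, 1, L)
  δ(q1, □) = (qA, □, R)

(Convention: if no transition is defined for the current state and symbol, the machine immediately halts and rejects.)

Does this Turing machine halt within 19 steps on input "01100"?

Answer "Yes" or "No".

Execution trace:
Initial: [q0]01100
Step 1: δ(q0, 0) = (q0, 1, R) → 1[q0]1100
Step 2: δ(q0, 1) = (q0, 0, R) → 10[q0]100
Step 3: δ(q0, 1) = (q0, 0, R) → 100[q0]00
Step 4: δ(q0, 0) = (q0, 1, R) → 1001[q0]0
Step 5: δ(q0, 0) = (q0, 1, R) → 10011[q0]□
Step 6: δ(q0, □) = (q1, □, L) → 1001[q1]1□
Step 7: δ(q1, 1) = (q1, 1, L) → 100[q1]11□
Step 8: δ(q1, 1) = (q1, 1, L) → 10[q1]011□
Step 9: δ(q1, 0) = (q1, 0, L) → 1[q1]0011□
Step 10: δ(q1, 0) = (q1, 0, L) → [q1]10011□
Step 11: δ(q1, 1) = (q1, 1, L) → [q1]□10011□
Step 12: δ(q1, □) = (qA, □, R) → □[qA]10011□

The machine reaches the accept state qA and halts.
The machine halted after 12 steps (within the 19-step bound).

Answer: Yes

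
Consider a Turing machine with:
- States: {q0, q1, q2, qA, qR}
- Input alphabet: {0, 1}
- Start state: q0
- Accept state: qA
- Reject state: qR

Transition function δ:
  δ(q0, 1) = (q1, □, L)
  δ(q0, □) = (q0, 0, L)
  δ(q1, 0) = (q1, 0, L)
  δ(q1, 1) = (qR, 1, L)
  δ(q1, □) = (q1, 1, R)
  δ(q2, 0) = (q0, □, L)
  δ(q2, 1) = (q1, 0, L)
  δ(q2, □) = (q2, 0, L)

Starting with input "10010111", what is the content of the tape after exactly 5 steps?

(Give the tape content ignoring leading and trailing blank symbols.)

Execution trace:
Initial: [q0]10010111
Step 1: δ(q0, 1) = (q1, □, L) → [q1]□□0010111
Step 2: δ(q1, □) = (q1, 1, R) → 1[q1]□0010111
Step 3: δ(q1, □) = (q1, 1, R) → 11[q1]0010111
Step 4: δ(q1, 0) = (q1, 0, L) → 1[q1]10010111
Step 5: δ(q1, 1) = (qR, 1, L) → [qR]110010111

The machine reaches the reject state qR and halts.

After 5 steps, the tape (ignoring leading/trailing blanks) is: 110010111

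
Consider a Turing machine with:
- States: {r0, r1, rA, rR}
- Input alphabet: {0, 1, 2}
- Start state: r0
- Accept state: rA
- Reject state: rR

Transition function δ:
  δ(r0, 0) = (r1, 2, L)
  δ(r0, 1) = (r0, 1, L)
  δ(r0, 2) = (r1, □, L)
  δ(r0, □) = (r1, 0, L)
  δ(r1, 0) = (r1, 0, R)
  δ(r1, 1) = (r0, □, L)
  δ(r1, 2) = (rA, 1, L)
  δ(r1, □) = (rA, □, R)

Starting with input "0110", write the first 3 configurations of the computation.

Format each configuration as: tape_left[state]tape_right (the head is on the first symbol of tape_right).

Transitions applied:
Step 1: δ(r0, 0) = (r1, 2, L)
Step 2: δ(r1, □) = (rA, □, R)

The first 3 configurations are:
[r0]0110 ⊢ [r1]□2110 ⊢ □[rA]2110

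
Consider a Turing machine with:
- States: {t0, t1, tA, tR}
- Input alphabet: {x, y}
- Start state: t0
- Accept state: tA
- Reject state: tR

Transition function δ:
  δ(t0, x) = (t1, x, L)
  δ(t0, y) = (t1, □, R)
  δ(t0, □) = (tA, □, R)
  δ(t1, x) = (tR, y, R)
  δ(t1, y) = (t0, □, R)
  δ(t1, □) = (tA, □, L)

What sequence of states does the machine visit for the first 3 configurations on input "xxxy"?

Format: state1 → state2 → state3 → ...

Execution trace:
Initial: [t0]xxxy
Step 1: δ(t0, x) = (t1, x, L) → [t1]□xxxy
Step 2: δ(t1, □) = (tA, □, L) → [tA]□□xxxy

The machine reaches the accept state tA and halts.

State sequence: t0 → t1 → tA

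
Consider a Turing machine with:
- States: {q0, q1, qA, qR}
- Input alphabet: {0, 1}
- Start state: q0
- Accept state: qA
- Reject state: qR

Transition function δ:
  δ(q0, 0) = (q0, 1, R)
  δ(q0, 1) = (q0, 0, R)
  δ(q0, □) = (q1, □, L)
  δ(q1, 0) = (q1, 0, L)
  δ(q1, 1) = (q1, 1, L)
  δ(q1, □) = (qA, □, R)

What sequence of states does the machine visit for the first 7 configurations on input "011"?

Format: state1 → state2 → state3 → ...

Execution trace:
Initial: [q0]011
Step 1: δ(q0, 0) = (q0, 1, R) → 1[q0]11
Step 2: δ(q0, 1) = (q0, 0, R) → 10[q0]1
Step 3: δ(q0, 1) = (q0, 0, R) → 100[q0]□
Step 4: δ(q0, □) = (q1, □, L) → 10[q1]0□
Step 5: δ(q1, 0) = (q1, 0, L) → 1[q1]00□
Step 6: δ(q1, 0) = (q1, 0, L) → [q1]100□

State sequence: q0 → q0 → q0 → q0 → q1 → q1 → q1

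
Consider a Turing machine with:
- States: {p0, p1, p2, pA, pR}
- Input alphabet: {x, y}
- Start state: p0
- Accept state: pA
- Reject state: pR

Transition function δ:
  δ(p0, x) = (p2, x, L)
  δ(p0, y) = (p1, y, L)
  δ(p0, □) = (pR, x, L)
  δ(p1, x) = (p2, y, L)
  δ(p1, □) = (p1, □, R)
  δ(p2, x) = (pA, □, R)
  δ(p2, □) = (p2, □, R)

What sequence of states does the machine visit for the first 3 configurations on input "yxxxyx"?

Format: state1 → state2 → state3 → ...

Execution trace:
Initial: [p0]yxxxyx
Step 1: δ(p0, y) = (p1, y, L) → [p1]□yxxxyx
Step 2: δ(p1, □) = (p1, □, R) → □[p1]yxxxyx

No transition is defined for δ(p1, y). By convention the machine halts and rejects.

State sequence: p0 → p1 → p1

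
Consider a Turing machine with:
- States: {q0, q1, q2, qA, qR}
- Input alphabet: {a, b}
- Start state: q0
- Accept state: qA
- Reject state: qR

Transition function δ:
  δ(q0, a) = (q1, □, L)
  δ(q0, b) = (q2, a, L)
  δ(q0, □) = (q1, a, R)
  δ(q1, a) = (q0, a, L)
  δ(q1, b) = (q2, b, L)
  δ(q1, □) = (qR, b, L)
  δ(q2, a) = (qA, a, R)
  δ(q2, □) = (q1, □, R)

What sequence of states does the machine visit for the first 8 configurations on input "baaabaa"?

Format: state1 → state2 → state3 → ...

Execution trace:
Initial: [q0]baaabaa
Step 1: δ(q0, b) = (q2, a, L) → [q2]□aaaabaa
Step 2: δ(q2, □) = (q1, □, R) → □[q1]aaaabaa
Step 3: δ(q1, a) = (q0, a, L) → [q0]□aaaabaa
Step 4: δ(q0, □) = (q1, a, R) → a[q1]aaaabaa
Step 5: δ(q1, a) = (q0, a, L) → [q0]aaaaabaa
Step 6: δ(q0, a) = (q1, □, L) → [q1]□□aaaabaa
Step 7: δ(q1, □) = (qR, b, L) → [qR]□b□aaaabaa

The machine reaches the reject state qR and halts.

State sequence: q0 → q2 → q1 → q0 → q1 → q0 → q1 → qR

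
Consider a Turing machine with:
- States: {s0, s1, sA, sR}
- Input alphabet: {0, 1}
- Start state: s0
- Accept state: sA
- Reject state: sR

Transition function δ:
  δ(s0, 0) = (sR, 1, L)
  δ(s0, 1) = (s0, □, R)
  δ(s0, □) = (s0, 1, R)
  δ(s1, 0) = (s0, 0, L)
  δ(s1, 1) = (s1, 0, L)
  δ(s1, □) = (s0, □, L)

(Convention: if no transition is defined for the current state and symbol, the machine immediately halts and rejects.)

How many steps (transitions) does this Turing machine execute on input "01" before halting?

Execution trace:
Initial: [s0]01
Step 1: δ(s0, 0) = (sR, 1, L) → [sR]□11

The machine reaches the reject state sR and halts.

The machine executed 1 step before halting.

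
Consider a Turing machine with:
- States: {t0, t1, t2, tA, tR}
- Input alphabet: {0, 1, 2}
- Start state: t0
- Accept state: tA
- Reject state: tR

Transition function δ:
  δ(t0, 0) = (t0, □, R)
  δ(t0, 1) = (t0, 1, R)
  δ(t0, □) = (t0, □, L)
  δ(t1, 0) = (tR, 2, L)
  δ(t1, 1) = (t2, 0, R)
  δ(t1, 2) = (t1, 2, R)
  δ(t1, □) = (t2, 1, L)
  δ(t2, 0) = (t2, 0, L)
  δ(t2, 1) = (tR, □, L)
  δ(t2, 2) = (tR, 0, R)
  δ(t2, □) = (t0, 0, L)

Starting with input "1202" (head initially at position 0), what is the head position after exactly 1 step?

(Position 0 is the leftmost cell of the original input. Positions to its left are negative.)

Execution trace (head position shown):
Step 0: [t0]1202  (head at position 0)
Step 1: move right → 1[t0]202  (head at position 1)

After 1 step, the head is at position 1.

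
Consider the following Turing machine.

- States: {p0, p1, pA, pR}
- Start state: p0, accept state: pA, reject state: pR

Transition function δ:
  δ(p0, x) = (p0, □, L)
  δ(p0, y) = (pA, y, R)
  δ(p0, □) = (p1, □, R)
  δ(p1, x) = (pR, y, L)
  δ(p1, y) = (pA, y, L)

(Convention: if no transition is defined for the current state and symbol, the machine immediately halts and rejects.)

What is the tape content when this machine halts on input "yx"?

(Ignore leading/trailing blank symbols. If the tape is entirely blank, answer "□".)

Execution trace:
Initial: [p0]yx
Step 1: δ(p0, y) = (pA, y, R) → y[pA]x

The machine reaches the accept state pA and halts.

Final tape (ignoring leading/trailing blanks): yx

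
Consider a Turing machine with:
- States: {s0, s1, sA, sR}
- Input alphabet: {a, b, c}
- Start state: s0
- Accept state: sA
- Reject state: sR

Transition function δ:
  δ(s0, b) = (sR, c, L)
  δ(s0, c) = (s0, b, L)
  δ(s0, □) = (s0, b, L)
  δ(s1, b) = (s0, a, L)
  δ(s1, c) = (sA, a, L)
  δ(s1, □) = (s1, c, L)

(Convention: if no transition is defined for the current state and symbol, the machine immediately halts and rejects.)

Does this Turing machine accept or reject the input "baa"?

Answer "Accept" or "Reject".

Execution trace:
Initial: [s0]baa
Step 1: δ(s0, b) = (sR, c, L) → [sR]□caa

The machine reaches the reject state sR and halts.

Answer: Reject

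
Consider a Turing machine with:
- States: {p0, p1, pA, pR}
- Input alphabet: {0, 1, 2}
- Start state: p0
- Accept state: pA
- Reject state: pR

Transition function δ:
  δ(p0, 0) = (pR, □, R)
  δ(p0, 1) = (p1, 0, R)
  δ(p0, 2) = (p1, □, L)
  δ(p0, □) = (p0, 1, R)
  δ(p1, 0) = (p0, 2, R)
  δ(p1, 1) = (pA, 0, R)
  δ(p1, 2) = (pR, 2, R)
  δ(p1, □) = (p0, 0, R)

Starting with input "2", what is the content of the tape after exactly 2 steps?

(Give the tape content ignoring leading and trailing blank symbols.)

Execution trace:
Initial: [p0]2
Step 1: δ(p0, 2) = (p1, □, L) → [p1]□□
Step 2: δ(p1, □) = (p0, 0, R) → 0[p0]□

After 2 steps, the tape (ignoring leading/trailing blanks) is: 0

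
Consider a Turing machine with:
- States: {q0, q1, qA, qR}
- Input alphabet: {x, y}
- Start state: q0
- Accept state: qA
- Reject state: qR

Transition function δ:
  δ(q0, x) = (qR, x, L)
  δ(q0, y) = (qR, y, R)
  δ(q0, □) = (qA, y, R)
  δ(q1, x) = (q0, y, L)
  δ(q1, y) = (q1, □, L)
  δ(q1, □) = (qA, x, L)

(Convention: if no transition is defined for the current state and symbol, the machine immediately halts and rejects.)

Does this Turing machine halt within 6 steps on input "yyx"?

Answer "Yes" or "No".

Execution trace:
Initial: [q0]yyx
Step 1: δ(q0, y) = (qR, y, R) → y[qR]yx

The machine reaches the reject state qR and halts.
The machine halted after 1 step (within the 6-step bound).

Answer: Yes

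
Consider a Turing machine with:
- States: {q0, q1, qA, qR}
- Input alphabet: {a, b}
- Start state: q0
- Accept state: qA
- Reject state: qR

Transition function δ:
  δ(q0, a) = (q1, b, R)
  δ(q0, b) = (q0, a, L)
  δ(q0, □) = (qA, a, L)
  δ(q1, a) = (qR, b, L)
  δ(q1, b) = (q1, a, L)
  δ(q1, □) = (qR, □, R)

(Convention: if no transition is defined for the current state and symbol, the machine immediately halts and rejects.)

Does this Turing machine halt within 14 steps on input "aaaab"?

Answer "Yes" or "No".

Execution trace:
Initial: [q0]aaaab
Step 1: δ(q0, a) = (q1, b, R) → b[q1]aaab
Step 2: δ(q1, a) = (qR, b, L) → [qR]bbaab

The machine reaches the reject state qR and halts.
The machine halted after 2 steps (within the 14-step bound).

Answer: Yes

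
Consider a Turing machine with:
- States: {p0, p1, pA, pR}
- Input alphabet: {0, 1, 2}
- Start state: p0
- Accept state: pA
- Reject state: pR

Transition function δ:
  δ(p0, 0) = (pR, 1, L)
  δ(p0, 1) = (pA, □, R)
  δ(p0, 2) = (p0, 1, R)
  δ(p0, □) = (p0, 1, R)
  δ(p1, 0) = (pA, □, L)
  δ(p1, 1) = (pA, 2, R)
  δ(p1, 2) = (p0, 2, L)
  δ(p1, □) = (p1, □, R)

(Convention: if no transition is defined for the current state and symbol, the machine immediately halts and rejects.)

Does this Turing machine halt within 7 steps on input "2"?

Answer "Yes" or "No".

Execution trace:
Initial: [p0]2
Step 1: δ(p0, 2) = (p0, 1, R) → 1[p0]□
Step 2: δ(p0, □) = (p0, 1, R) → 11[p0]□
Step 3: δ(p0, □) = (p0, 1, R) → 111[p0]□
Step 4: δ(p0, □) = (p0, 1, R) → 1111[p0]□
Step 5: δ(p0, □) = (p0, 1, R) → 11111[p0]□
Step 6: δ(p0, □) = (p0, 1, R) → 111111[p0]□
Step 7: δ(p0, □) = (p0, 1, R) → 1111111[p0]□

The machine has not reached a halting state after 7 steps.
The machine did not halt within the 7-step bound.

Answer: No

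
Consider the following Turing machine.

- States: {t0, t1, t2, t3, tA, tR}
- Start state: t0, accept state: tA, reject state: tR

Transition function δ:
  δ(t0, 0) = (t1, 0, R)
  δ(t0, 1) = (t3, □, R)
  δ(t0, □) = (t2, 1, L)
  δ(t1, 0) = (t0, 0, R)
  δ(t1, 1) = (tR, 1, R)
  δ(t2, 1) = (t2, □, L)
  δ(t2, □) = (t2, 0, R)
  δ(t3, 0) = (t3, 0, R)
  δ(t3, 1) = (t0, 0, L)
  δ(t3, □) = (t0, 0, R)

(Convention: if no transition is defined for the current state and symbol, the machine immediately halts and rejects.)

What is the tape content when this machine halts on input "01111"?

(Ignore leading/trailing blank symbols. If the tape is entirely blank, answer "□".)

Execution trace:
Initial: [t0]01111
Step 1: δ(t0, 0) = (t1, 0, R) → 0[t1]1111
Step 2: δ(t1, 1) = (tR, 1, R) → 01[tR]111

The machine reaches the reject state tR and halts.

Final tape (ignoring leading/trailing blanks): 01111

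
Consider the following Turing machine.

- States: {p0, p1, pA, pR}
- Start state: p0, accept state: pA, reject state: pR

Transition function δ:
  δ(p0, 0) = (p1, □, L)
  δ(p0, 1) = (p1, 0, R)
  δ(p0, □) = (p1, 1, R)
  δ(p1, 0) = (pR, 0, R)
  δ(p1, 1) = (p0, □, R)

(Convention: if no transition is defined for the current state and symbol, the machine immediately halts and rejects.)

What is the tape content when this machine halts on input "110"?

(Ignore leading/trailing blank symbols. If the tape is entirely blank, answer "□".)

Execution trace:
Initial: [p0]110
Step 1: δ(p0, 1) = (p1, 0, R) → 0[p1]10
Step 2: δ(p1, 1) = (p0, □, R) → 0□[p0]0
Step 3: δ(p0, 0) = (p1, □, L) → 0[p1]□□

No transition is defined for δ(p1, □). By convention the machine halts and rejects.

Final tape (ignoring leading/trailing blanks): 0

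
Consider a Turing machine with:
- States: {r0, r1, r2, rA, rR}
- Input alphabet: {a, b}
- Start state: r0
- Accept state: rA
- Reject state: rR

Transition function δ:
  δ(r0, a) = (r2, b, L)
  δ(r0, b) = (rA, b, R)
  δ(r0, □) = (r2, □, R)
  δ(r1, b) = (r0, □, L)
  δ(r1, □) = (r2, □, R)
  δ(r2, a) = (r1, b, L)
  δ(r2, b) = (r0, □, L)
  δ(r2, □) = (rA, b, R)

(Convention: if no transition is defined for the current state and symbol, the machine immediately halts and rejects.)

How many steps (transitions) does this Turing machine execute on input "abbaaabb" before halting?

Execution trace:
Initial: [r0]abbaaabb
Step 1: δ(r0, a) = (r2, b, L) → [r2]□bbbaaabb
Step 2: δ(r2, □) = (rA, b, R) → b[rA]bbbaaabb

The machine reaches the accept state rA and halts.

The machine executed 2 steps before halting.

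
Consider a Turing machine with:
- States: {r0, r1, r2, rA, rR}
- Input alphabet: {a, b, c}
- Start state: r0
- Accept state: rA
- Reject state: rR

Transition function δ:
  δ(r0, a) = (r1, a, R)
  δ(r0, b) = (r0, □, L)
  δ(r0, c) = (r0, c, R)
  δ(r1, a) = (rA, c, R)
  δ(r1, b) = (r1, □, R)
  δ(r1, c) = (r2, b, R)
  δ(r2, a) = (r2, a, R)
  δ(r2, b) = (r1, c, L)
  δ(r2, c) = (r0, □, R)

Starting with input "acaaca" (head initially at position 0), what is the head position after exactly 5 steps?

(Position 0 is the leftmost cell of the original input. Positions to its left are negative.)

Execution trace (head position shown):
Step 0: [r0]acaaca  (head at position 0)
Step 1: move right → a[r1]caaca  (head at position 1)
Step 2: move right → ab[r2]aaca  (head at position 2)
Step 3: move right → aba[r2]aca  (head at position 3)
Step 4: move right → abaa[r2]ca  (head at position 4)
Step 5: move right → abaa□[r0]a  (head at position 5)

After 5 steps, the head is at position 5.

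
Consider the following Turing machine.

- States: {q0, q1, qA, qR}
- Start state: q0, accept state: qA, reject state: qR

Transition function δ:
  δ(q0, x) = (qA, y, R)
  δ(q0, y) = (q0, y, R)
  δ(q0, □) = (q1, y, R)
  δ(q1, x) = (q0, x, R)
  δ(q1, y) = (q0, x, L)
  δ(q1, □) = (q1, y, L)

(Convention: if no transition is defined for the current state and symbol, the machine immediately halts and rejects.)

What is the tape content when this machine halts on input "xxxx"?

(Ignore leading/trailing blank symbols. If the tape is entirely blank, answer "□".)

Execution trace:
Initial: [q0]xxxx
Step 1: δ(q0, x) = (qA, y, R) → y[qA]xxx

The machine reaches the accept state qA and halts.

Final tape (ignoring leading/trailing blanks): yxxx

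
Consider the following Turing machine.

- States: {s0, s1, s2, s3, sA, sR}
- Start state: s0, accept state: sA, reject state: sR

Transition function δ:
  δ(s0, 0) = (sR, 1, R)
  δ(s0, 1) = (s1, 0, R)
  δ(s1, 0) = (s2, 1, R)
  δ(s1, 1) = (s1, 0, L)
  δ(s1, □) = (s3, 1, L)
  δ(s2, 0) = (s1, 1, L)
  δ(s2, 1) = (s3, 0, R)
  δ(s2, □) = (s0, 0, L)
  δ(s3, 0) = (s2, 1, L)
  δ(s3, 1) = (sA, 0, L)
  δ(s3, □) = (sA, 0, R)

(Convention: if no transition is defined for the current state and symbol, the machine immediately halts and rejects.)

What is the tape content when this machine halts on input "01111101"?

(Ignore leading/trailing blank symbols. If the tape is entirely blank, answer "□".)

Execution trace:
Initial: [s0]01111101
Step 1: δ(s0, 0) = (sR, 1, R) → 1[sR]1111101

The machine reaches the reject state sR and halts.

Final tape (ignoring leading/trailing blanks): 11111101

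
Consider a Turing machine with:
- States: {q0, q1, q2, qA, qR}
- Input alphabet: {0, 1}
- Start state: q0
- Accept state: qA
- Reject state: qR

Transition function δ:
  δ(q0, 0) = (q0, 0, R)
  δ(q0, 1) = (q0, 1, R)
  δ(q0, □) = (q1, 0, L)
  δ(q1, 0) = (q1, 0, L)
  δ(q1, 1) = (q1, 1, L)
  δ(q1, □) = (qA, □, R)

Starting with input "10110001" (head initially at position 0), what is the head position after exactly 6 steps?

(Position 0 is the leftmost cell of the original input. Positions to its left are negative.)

Execution trace (head position shown):
Step 0: [q0]10110001  (head at position 0)
Step 1: move right → 1[q0]0110001  (head at position 1)
Step 2: move right → 10[q0]110001  (head at position 2)
Step 3: move right → 101[q0]10001  (head at position 3)
Step 4: move right → 1011[q0]0001  (head at position 4)
Step 5: move right → 10110[q0]001  (head at position 5)
Step 6: move right → 101100[q0]01  (head at position 6)

After 6 steps, the head is at position 6.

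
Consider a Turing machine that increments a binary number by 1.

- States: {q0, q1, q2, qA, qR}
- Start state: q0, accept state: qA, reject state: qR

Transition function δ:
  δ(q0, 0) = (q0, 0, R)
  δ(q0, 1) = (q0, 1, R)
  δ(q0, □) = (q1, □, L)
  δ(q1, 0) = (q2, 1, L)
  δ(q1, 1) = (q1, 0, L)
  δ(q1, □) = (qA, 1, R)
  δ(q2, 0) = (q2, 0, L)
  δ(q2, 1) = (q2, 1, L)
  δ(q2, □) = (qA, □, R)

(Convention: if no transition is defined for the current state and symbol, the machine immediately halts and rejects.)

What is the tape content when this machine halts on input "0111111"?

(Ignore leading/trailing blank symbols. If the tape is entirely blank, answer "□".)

Execution trace:
Initial: [q0]0111111
Step 1: δ(q0, 0) = (q0, 0, R) → 0[q0]111111
Step 2: δ(q0, 1) = (q0, 1, R) → 01[q0]11111
Step 3: δ(q0, 1) = (q0, 1, R) → 011[q0]1111
Step 4: δ(q0, 1) = (q0, 1, R) → 0111[q0]111
Step 5: δ(q0, 1) = (q0, 1, R) → 01111[q0]11
Step 6: δ(q0, 1) = (q0, 1, R) → 011111[q0]1
Step 7: δ(q0, 1) = (q0, 1, R) → 0111111[q0]□
Step 8: δ(q0, □) = (q1, □, L) → 011111[q1]1□
Step 9: δ(q1, 1) = (q1, 0, L) → 01111[q1]10□
Step 10: δ(q1, 1) = (q1, 0, L) → 0111[q1]100□
Step 11: δ(q1, 1) = (q1, 0, L) → 011[q1]1000□
Step 12: δ(q1, 1) = (q1, 0, L) → 01[q1]10000□
Step 13: δ(q1, 1) = (q1, 0, L) → 0[q1]100000□
Step 14: δ(q1, 1) = (q1, 0, L) → [q1]0000000□
Step 15: δ(q1, 0) = (q2, 1, L) → [q2]□1000000□
Step 16: δ(q2, □) = (qA, □, R) → □[qA]1000000□

The machine reaches the accept state qA and halts.

Final tape (ignoring leading/trailing blanks): 1000000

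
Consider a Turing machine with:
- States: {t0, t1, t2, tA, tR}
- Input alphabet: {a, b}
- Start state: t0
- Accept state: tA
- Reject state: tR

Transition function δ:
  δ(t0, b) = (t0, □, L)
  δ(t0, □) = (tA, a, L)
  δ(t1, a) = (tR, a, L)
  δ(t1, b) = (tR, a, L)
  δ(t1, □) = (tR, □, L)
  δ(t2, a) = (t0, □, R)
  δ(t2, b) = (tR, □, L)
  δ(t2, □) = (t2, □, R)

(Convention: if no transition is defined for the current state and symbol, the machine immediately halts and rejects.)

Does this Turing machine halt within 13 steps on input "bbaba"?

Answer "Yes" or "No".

Execution trace:
Initial: [t0]bbaba
Step 1: δ(t0, b) = (t0, □, L) → [t0]□□baba
Step 2: δ(t0, □) = (tA, a, L) → [tA]□a□baba

The machine reaches the accept state tA and halts.
The machine halted after 2 steps (within the 13-step bound).

Answer: Yes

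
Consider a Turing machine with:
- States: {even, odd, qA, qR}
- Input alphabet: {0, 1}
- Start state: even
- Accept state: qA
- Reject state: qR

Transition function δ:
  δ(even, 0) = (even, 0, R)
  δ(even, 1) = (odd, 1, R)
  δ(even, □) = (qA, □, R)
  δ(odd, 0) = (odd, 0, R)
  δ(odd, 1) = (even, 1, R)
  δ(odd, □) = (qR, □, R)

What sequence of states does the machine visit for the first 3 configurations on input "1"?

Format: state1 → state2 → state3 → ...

Execution trace:
Initial: [even]1
Step 1: δ(even, 1) = (odd, 1, R) → 1[odd]□
Step 2: δ(odd, □) = (qR, □, R) → 1□[qR]□

The machine reaches the reject state qR and halts.

State sequence: even → odd → qR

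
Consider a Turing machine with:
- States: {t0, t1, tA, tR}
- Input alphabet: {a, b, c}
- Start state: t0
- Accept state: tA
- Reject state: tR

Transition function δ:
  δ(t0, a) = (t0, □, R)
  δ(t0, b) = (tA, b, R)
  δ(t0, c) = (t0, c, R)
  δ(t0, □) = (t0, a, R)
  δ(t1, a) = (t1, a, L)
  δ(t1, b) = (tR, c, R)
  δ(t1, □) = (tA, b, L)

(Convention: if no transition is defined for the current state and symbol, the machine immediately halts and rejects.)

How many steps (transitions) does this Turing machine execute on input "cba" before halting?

Execution trace:
Initial: [t0]cba
Step 1: δ(t0, c) = (t0, c, R) → c[t0]ba
Step 2: δ(t0, b) = (tA, b, R) → cb[tA]a

The machine reaches the accept state tA and halts.

The machine executed 2 steps before halting.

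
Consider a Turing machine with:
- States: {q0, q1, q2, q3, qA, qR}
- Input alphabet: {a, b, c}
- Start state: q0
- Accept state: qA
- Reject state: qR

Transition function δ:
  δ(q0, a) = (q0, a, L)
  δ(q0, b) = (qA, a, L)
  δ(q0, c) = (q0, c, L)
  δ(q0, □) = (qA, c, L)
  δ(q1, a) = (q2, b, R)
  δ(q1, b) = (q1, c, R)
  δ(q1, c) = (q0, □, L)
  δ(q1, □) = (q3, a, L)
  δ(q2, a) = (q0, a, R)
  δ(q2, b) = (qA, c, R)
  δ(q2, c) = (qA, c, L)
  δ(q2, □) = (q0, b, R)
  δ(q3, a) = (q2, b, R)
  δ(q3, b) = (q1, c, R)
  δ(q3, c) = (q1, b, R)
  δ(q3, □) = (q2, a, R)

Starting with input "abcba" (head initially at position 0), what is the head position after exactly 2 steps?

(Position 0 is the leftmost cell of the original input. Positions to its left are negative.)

Execution trace (head position shown):
Step 0: [q0]abcba  (head at position 0)
Step 1: move left → [q0]□abcba  (head at position -1)
Step 2: move left → [qA]□cabcba  (head at position -2)

After 2 steps, the head is at position -2.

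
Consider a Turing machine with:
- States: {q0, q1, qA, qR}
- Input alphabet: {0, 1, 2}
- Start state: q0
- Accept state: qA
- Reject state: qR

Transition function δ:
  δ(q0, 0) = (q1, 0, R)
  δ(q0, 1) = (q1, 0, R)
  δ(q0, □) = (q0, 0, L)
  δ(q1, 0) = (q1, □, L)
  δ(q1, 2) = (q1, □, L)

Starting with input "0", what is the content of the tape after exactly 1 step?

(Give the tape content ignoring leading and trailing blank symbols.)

Execution trace:
Initial: [q0]0
Step 1: δ(q0, 0) = (q1, 0, R) → 0[q1]□

No transition is defined for δ(q1, □). By convention the machine halts and rejects.

After 1 step, the tape (ignoring leading/trailing blanks) is: 0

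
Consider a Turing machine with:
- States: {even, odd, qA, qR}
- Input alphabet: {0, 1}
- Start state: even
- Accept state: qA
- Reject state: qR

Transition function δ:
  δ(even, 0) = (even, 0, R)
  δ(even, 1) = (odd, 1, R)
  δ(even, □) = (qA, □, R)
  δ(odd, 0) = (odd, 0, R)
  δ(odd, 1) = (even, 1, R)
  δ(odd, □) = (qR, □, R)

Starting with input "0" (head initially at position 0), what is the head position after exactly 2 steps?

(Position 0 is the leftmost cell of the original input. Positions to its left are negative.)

Execution trace (head position shown):
Step 0: [even]0  (head at position 0)
Step 1: move right → 0[even]□  (head at position 1)
Step 2: move right → 0□[qA]□  (head at position 2)

After 2 steps, the head is at position 2.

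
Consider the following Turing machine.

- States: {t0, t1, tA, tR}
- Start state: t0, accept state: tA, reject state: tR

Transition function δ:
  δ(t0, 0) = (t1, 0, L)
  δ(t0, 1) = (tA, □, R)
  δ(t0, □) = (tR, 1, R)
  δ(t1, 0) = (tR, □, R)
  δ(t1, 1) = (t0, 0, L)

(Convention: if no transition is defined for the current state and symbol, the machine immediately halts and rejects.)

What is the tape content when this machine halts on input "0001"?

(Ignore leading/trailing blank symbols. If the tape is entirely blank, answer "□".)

Execution trace:
Initial: [t0]0001
Step 1: δ(t0, 0) = (t1, 0, L) → [t1]□0001

No transition is defined for δ(t1, □). By convention the machine halts and rejects.

Final tape (ignoring leading/trailing blanks): 0001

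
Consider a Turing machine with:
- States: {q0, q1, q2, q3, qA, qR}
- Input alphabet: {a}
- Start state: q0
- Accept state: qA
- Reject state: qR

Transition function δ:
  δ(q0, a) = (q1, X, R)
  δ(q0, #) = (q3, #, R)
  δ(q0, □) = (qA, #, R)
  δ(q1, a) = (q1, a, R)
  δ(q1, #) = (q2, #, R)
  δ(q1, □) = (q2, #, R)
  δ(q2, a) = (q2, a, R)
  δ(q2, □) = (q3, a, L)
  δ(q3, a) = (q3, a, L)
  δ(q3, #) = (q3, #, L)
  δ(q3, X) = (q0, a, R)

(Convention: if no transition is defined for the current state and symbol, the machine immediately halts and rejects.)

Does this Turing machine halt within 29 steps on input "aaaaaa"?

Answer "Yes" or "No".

Execution trace:
Initial: [q0]aaaaaa
Step 1: δ(q0, a) = (q1, X, R) → X[q1]aaaaa
Step 2: δ(q1, a) = (q1, a, R) → Xa[q1]aaaa
Step 3: δ(q1, a) = (q1, a, R) → Xaa[q1]aaa
Step 4: δ(q1, a) = (q1, a, R) → Xaaa[q1]aa
Step 5: δ(q1, a) = (q1, a, R) → Xaaaa[q1]a
Step 6: δ(q1, a) = (q1, a, R) → Xaaaaa[q1]□
Step 7: δ(q1, □) = (q2, #, R) → Xaaaaa#[q2]□
Step 8: δ(q2, □) = (q3, a, L) → Xaaaaa[q3]#a
Step 9: δ(q3, #) = (q3, #, L) → Xaaaa[q3]a#a
Step 10: δ(q3, a) = (q3, a, L) → Xaaa[q3]aa#a
Step 11: δ(q3, a) = (q3, a, L) → Xaa[q3]aaa#a
Step 12: δ(q3, a) = (q3, a, L) → Xa[q3]aaaa#a
Step 13: δ(q3, a) = (q3, a, L) → X[q3]aaaaa#a
Step 14: δ(q3, a) = (q3, a, L) → [q3]Xaaaaa#a
Step 15: δ(q3, X) = (q0, a, R) → a[q0]aaaaa#a
Step 16: δ(q0, a) = (q1, X, R) → aX[q1]aaaa#a
Step 17: δ(q1, a) = (q1, a, R) → aXa[q1]aaa#a
Step 18: δ(q1, a) = (q1, a, R) → aXaa[q1]aa#a
Step 19: δ(q1, a) = (q1, a, R) → aXaaa[q1]a#a
Step 20: δ(q1, a) = (q1, a, R) → aXaaaa[q1]#a
Step 21: δ(q1, #) = (q2, #, R) → aXaaaa#[q2]a
Step 22: δ(q2, a) = (q2, a, R) → aXaaaa#a[q2]□
Step 23: δ(q2, □) = (q3, a, L) → aXaaaa#[q3]aa
Step 24: δ(q3, a) = (q3, a, L) → aXaaaa[q3]#aa
Step 25: δ(q3, #) = (q3, #, L) → aXaaa[q3]a#aa
Step 26: δ(q3, a) = (q3, a, L) → aXaa[q3]aa#aa
Step 27: δ(q3, a) = (q3, a, L) → aXa[q3]aaa#aa
Step 28: δ(q3, a) = (q3, a, L) → aX[q3]aaaa#aa
Step 29: δ(q3, a) = (q3, a, L) → a[q3]Xaaaa#aa

The machine has not reached a halting state after 29 steps.
The machine did not halt within the 29-step bound.

Answer: No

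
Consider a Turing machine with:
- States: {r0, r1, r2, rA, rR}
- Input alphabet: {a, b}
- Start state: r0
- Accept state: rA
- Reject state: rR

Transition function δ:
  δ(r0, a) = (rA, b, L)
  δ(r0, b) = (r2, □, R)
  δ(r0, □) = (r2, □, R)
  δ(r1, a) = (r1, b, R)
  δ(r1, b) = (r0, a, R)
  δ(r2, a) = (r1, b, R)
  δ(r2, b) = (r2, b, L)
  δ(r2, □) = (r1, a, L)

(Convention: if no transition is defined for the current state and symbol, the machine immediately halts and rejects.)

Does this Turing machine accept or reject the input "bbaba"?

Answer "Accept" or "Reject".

Execution trace:
Initial: [r0]bbaba
Step 1: δ(r0, b) = (r2, □, R) → □[r2]baba
Step 2: δ(r2, b) = (r2, b, L) → [r2]□baba
Step 3: δ(r2, □) = (r1, a, L) → [r1]□ababa

No transition is defined for δ(r1, □). By convention the machine halts and rejects.

Answer: Reject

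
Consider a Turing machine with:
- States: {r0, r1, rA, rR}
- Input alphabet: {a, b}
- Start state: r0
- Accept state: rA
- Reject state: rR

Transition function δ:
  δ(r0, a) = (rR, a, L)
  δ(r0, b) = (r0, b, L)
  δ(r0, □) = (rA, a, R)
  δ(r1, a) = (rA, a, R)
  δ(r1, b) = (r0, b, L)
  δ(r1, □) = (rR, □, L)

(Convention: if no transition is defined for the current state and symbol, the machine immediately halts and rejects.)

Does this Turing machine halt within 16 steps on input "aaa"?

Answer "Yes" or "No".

Execution trace:
Initial: [r0]aaa
Step 1: δ(r0, a) = (rR, a, L) → [rR]□aaa

The machine reaches the reject state rR and halts.
The machine halted after 1 step (within the 16-step bound).

Answer: Yes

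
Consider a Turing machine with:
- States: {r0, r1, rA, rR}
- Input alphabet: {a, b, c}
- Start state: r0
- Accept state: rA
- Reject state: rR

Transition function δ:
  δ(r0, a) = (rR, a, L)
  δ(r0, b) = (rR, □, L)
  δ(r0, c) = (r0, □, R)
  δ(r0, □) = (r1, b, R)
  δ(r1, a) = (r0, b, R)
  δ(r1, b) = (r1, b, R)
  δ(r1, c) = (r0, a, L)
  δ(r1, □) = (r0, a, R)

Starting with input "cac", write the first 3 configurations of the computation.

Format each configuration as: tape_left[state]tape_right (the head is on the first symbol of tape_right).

Transitions applied:
Step 1: δ(r0, c) = (r0, □, R)
Step 2: δ(r0, a) = (rR, a, L)

The first 3 configurations are:
[r0]cac ⊢ □[r0]ac ⊢ [rR]□ac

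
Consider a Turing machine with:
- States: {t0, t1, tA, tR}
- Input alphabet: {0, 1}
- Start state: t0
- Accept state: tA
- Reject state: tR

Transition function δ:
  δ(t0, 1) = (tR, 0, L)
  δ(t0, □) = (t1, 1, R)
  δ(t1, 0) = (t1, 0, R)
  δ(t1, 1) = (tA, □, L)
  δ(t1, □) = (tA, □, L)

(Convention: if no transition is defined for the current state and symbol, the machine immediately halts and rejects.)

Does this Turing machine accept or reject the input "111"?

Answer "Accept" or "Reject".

Execution trace:
Initial: [t0]111
Step 1: δ(t0, 1) = (tR, 0, L) → [tR]□011

The machine reaches the reject state tR and halts.

Answer: Reject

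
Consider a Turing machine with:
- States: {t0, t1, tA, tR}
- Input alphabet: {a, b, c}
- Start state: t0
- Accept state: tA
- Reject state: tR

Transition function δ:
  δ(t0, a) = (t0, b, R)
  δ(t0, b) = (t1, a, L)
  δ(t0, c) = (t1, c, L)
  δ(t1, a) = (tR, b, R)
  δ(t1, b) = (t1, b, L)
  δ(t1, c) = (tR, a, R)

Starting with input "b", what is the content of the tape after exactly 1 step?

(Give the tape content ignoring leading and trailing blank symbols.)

Execution trace:
Initial: [t0]b
Step 1: δ(t0, b) = (t1, a, L) → [t1]□a

No transition is defined for δ(t1, □). By convention the machine halts and rejects.

After 1 step, the tape (ignoring leading/trailing blanks) is: a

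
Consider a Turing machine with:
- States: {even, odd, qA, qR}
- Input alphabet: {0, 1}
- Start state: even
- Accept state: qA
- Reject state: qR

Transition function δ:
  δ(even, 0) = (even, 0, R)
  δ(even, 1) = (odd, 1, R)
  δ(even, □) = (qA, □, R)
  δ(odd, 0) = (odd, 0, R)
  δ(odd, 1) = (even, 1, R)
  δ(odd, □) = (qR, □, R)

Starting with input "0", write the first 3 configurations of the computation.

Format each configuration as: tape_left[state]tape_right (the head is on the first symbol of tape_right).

Transitions applied:
Step 1: δ(even, 0) = (even, 0, R)
Step 2: δ(even, □) = (qA, □, R)

The first 3 configurations are:
[even]0 ⊢ 0[even]□ ⊢ 0□[qA]□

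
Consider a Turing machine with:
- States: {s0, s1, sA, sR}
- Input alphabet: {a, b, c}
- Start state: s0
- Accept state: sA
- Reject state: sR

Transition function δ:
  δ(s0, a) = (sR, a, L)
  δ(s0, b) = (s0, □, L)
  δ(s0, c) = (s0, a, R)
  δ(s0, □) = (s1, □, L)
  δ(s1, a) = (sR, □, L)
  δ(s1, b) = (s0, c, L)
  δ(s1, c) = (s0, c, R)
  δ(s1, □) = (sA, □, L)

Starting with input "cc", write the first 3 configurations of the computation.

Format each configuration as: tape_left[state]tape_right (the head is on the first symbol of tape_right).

Transitions applied:
Step 1: δ(s0, c) = (s0, a, R)
Step 2: δ(s0, c) = (s0, a, R)

The first 3 configurations are:
[s0]cc ⊢ a[s0]c ⊢ aa[s0]□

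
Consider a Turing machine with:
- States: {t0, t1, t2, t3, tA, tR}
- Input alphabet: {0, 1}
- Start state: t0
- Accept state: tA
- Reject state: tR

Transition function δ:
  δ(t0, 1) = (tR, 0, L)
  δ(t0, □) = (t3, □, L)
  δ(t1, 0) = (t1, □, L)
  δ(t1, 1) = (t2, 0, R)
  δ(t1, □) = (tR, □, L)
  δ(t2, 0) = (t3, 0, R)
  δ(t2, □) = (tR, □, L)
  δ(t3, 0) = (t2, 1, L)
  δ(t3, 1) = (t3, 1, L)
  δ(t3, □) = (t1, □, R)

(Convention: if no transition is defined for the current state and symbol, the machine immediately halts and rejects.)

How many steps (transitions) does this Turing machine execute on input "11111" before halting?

Execution trace:
Initial: [t0]11111
Step 1: δ(t0, 1) = (tR, 0, L) → [tR]□01111

The machine reaches the reject state tR and halts.

The machine executed 1 step before halting.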